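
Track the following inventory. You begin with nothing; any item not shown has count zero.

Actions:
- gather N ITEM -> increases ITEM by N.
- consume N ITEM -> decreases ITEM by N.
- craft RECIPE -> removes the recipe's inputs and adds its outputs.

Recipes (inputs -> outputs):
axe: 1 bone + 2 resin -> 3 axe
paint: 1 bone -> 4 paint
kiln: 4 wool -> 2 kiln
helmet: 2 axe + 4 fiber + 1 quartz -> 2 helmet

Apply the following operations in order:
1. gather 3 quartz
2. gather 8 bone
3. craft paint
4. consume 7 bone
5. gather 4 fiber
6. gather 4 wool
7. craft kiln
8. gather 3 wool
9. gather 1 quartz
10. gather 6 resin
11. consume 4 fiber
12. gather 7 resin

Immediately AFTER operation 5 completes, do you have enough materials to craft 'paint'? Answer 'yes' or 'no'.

After 1 (gather 3 quartz): quartz=3
After 2 (gather 8 bone): bone=8 quartz=3
After 3 (craft paint): bone=7 paint=4 quartz=3
After 4 (consume 7 bone): paint=4 quartz=3
After 5 (gather 4 fiber): fiber=4 paint=4 quartz=3

Answer: no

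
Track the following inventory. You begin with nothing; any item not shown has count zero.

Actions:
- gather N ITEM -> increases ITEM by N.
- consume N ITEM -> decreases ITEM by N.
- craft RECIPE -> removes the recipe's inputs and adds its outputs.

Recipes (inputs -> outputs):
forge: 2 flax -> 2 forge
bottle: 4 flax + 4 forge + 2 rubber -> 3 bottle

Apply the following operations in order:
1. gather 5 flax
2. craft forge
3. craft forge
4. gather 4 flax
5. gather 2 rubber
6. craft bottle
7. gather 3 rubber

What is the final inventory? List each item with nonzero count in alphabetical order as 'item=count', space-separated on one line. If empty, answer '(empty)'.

Answer: bottle=3 flax=1 rubber=3

Derivation:
After 1 (gather 5 flax): flax=5
After 2 (craft forge): flax=3 forge=2
After 3 (craft forge): flax=1 forge=4
After 4 (gather 4 flax): flax=5 forge=4
After 5 (gather 2 rubber): flax=5 forge=4 rubber=2
After 6 (craft bottle): bottle=3 flax=1
After 7 (gather 3 rubber): bottle=3 flax=1 rubber=3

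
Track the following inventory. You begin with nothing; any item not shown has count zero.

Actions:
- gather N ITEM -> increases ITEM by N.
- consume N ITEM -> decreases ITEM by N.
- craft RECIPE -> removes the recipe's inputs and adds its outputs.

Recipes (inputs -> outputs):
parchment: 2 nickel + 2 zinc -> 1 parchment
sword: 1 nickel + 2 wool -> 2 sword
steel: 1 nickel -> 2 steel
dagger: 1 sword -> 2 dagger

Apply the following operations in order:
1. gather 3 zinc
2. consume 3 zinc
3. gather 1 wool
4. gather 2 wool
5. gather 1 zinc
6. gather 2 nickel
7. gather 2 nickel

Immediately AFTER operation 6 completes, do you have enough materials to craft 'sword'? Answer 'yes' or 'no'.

Answer: yes

Derivation:
After 1 (gather 3 zinc): zinc=3
After 2 (consume 3 zinc): (empty)
After 3 (gather 1 wool): wool=1
After 4 (gather 2 wool): wool=3
After 5 (gather 1 zinc): wool=3 zinc=1
After 6 (gather 2 nickel): nickel=2 wool=3 zinc=1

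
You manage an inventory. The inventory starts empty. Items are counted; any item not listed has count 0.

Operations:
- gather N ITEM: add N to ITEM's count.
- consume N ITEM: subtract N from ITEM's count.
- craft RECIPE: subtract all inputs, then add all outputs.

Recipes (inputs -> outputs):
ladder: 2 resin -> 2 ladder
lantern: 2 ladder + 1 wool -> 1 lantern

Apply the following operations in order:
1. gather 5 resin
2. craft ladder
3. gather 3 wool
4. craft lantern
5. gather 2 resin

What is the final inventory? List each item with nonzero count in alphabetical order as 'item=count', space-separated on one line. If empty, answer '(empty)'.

After 1 (gather 5 resin): resin=5
After 2 (craft ladder): ladder=2 resin=3
After 3 (gather 3 wool): ladder=2 resin=3 wool=3
After 4 (craft lantern): lantern=1 resin=3 wool=2
After 5 (gather 2 resin): lantern=1 resin=5 wool=2

Answer: lantern=1 resin=5 wool=2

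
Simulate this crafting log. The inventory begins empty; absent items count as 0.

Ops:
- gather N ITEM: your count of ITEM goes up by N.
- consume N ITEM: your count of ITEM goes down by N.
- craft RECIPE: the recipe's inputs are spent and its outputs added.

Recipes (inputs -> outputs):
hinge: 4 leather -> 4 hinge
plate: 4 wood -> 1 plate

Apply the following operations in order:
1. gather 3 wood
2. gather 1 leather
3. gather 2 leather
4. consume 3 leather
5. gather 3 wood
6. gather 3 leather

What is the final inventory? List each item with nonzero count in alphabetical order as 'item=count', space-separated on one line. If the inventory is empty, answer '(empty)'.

Answer: leather=3 wood=6

Derivation:
After 1 (gather 3 wood): wood=3
After 2 (gather 1 leather): leather=1 wood=3
After 3 (gather 2 leather): leather=3 wood=3
After 4 (consume 3 leather): wood=3
After 5 (gather 3 wood): wood=6
After 6 (gather 3 leather): leather=3 wood=6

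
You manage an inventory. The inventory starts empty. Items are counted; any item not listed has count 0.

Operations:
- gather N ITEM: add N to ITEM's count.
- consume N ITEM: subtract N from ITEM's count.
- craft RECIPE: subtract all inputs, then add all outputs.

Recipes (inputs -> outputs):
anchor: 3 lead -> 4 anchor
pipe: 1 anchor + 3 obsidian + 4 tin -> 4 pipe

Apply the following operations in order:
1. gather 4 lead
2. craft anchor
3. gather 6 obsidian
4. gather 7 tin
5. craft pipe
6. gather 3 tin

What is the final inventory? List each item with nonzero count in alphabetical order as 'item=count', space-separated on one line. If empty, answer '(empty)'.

Answer: anchor=3 lead=1 obsidian=3 pipe=4 tin=6

Derivation:
After 1 (gather 4 lead): lead=4
After 2 (craft anchor): anchor=4 lead=1
After 3 (gather 6 obsidian): anchor=4 lead=1 obsidian=6
After 4 (gather 7 tin): anchor=4 lead=1 obsidian=6 tin=7
After 5 (craft pipe): anchor=3 lead=1 obsidian=3 pipe=4 tin=3
After 6 (gather 3 tin): anchor=3 lead=1 obsidian=3 pipe=4 tin=6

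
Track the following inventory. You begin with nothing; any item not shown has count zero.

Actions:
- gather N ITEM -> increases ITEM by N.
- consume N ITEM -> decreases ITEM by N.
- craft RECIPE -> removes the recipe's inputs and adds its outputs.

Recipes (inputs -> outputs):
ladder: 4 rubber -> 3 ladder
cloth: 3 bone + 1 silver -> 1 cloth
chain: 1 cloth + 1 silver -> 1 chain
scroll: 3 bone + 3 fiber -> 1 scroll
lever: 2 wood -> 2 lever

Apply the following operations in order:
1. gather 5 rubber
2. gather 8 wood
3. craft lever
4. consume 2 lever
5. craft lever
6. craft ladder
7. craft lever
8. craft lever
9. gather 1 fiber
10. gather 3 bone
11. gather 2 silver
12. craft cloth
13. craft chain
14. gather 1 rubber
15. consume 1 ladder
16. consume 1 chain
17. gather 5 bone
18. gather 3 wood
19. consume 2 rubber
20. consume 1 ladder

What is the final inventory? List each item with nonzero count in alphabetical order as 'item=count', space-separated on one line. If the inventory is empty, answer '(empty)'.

After 1 (gather 5 rubber): rubber=5
After 2 (gather 8 wood): rubber=5 wood=8
After 3 (craft lever): lever=2 rubber=5 wood=6
After 4 (consume 2 lever): rubber=5 wood=6
After 5 (craft lever): lever=2 rubber=5 wood=4
After 6 (craft ladder): ladder=3 lever=2 rubber=1 wood=4
After 7 (craft lever): ladder=3 lever=4 rubber=1 wood=2
After 8 (craft lever): ladder=3 lever=6 rubber=1
After 9 (gather 1 fiber): fiber=1 ladder=3 lever=6 rubber=1
After 10 (gather 3 bone): bone=3 fiber=1 ladder=3 lever=6 rubber=1
After 11 (gather 2 silver): bone=3 fiber=1 ladder=3 lever=6 rubber=1 silver=2
After 12 (craft cloth): cloth=1 fiber=1 ladder=3 lever=6 rubber=1 silver=1
After 13 (craft chain): chain=1 fiber=1 ladder=3 lever=6 rubber=1
After 14 (gather 1 rubber): chain=1 fiber=1 ladder=3 lever=6 rubber=2
After 15 (consume 1 ladder): chain=1 fiber=1 ladder=2 lever=6 rubber=2
After 16 (consume 1 chain): fiber=1 ladder=2 lever=6 rubber=2
After 17 (gather 5 bone): bone=5 fiber=1 ladder=2 lever=6 rubber=2
After 18 (gather 3 wood): bone=5 fiber=1 ladder=2 lever=6 rubber=2 wood=3
After 19 (consume 2 rubber): bone=5 fiber=1 ladder=2 lever=6 wood=3
After 20 (consume 1 ladder): bone=5 fiber=1 ladder=1 lever=6 wood=3

Answer: bone=5 fiber=1 ladder=1 lever=6 wood=3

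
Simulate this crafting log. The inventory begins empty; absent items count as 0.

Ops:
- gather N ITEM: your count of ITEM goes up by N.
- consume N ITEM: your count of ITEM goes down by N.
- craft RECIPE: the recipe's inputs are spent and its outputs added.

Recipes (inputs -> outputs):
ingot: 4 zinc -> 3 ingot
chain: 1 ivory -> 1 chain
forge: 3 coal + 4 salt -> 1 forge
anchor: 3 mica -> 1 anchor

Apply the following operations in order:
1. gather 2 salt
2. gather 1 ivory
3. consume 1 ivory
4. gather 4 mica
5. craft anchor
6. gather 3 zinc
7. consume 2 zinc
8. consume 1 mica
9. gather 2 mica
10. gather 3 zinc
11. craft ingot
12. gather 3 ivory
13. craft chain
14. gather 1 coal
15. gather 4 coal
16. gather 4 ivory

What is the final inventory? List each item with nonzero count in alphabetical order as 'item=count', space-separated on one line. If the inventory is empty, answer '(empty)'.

Answer: anchor=1 chain=1 coal=5 ingot=3 ivory=6 mica=2 salt=2

Derivation:
After 1 (gather 2 salt): salt=2
After 2 (gather 1 ivory): ivory=1 salt=2
After 3 (consume 1 ivory): salt=2
After 4 (gather 4 mica): mica=4 salt=2
After 5 (craft anchor): anchor=1 mica=1 salt=2
After 6 (gather 3 zinc): anchor=1 mica=1 salt=2 zinc=3
After 7 (consume 2 zinc): anchor=1 mica=1 salt=2 zinc=1
After 8 (consume 1 mica): anchor=1 salt=2 zinc=1
After 9 (gather 2 mica): anchor=1 mica=2 salt=2 zinc=1
After 10 (gather 3 zinc): anchor=1 mica=2 salt=2 zinc=4
After 11 (craft ingot): anchor=1 ingot=3 mica=2 salt=2
After 12 (gather 3 ivory): anchor=1 ingot=3 ivory=3 mica=2 salt=2
After 13 (craft chain): anchor=1 chain=1 ingot=3 ivory=2 mica=2 salt=2
After 14 (gather 1 coal): anchor=1 chain=1 coal=1 ingot=3 ivory=2 mica=2 salt=2
After 15 (gather 4 coal): anchor=1 chain=1 coal=5 ingot=3 ivory=2 mica=2 salt=2
After 16 (gather 4 ivory): anchor=1 chain=1 coal=5 ingot=3 ivory=6 mica=2 salt=2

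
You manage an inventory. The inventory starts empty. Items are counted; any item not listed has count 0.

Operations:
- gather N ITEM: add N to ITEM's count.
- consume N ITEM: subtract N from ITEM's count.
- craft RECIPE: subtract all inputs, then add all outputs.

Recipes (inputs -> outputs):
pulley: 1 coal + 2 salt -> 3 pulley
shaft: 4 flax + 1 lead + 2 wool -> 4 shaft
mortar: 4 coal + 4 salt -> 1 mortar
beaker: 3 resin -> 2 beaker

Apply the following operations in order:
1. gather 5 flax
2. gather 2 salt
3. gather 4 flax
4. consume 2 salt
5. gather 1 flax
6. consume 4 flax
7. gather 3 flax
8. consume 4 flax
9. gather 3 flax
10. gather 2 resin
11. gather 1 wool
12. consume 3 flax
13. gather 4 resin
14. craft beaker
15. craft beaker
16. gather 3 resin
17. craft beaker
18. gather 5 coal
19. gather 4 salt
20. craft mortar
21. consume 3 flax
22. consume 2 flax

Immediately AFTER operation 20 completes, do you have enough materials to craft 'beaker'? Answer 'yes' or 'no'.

After 1 (gather 5 flax): flax=5
After 2 (gather 2 salt): flax=5 salt=2
After 3 (gather 4 flax): flax=9 salt=2
After 4 (consume 2 salt): flax=9
After 5 (gather 1 flax): flax=10
After 6 (consume 4 flax): flax=6
After 7 (gather 3 flax): flax=9
After 8 (consume 4 flax): flax=5
After 9 (gather 3 flax): flax=8
After 10 (gather 2 resin): flax=8 resin=2
After 11 (gather 1 wool): flax=8 resin=2 wool=1
After 12 (consume 3 flax): flax=5 resin=2 wool=1
After 13 (gather 4 resin): flax=5 resin=6 wool=1
After 14 (craft beaker): beaker=2 flax=5 resin=3 wool=1
After 15 (craft beaker): beaker=4 flax=5 wool=1
After 16 (gather 3 resin): beaker=4 flax=5 resin=3 wool=1
After 17 (craft beaker): beaker=6 flax=5 wool=1
After 18 (gather 5 coal): beaker=6 coal=5 flax=5 wool=1
After 19 (gather 4 salt): beaker=6 coal=5 flax=5 salt=4 wool=1
After 20 (craft mortar): beaker=6 coal=1 flax=5 mortar=1 wool=1

Answer: no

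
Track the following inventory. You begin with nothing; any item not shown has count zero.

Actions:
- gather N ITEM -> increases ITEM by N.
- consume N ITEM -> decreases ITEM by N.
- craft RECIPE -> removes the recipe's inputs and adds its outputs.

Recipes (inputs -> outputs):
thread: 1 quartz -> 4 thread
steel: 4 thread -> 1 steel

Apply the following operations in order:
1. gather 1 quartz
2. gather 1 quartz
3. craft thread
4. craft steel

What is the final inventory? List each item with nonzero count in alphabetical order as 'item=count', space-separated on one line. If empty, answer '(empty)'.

Answer: quartz=1 steel=1

Derivation:
After 1 (gather 1 quartz): quartz=1
After 2 (gather 1 quartz): quartz=2
After 3 (craft thread): quartz=1 thread=4
After 4 (craft steel): quartz=1 steel=1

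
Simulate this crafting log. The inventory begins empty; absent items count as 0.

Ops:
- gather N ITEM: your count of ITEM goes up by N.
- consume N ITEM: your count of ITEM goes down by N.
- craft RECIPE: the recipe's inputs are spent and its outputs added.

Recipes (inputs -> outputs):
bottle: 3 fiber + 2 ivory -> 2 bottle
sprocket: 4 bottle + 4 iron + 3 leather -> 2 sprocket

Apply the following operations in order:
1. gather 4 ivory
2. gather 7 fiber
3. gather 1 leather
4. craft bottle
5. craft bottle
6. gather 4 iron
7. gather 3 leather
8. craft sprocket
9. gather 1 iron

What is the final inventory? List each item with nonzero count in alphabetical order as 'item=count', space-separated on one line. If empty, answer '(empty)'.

Answer: fiber=1 iron=1 leather=1 sprocket=2

Derivation:
After 1 (gather 4 ivory): ivory=4
After 2 (gather 7 fiber): fiber=7 ivory=4
After 3 (gather 1 leather): fiber=7 ivory=4 leather=1
After 4 (craft bottle): bottle=2 fiber=4 ivory=2 leather=1
After 5 (craft bottle): bottle=4 fiber=1 leather=1
After 6 (gather 4 iron): bottle=4 fiber=1 iron=4 leather=1
After 7 (gather 3 leather): bottle=4 fiber=1 iron=4 leather=4
After 8 (craft sprocket): fiber=1 leather=1 sprocket=2
After 9 (gather 1 iron): fiber=1 iron=1 leather=1 sprocket=2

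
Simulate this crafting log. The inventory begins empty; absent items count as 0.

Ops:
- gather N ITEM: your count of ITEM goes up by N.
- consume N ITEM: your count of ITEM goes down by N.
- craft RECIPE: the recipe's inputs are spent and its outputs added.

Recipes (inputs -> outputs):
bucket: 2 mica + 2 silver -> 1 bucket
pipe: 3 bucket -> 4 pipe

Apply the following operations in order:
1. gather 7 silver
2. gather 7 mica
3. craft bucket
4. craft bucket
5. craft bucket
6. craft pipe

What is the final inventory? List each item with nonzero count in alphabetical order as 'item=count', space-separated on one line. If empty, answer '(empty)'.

After 1 (gather 7 silver): silver=7
After 2 (gather 7 mica): mica=7 silver=7
After 3 (craft bucket): bucket=1 mica=5 silver=5
After 4 (craft bucket): bucket=2 mica=3 silver=3
After 5 (craft bucket): bucket=3 mica=1 silver=1
After 6 (craft pipe): mica=1 pipe=4 silver=1

Answer: mica=1 pipe=4 silver=1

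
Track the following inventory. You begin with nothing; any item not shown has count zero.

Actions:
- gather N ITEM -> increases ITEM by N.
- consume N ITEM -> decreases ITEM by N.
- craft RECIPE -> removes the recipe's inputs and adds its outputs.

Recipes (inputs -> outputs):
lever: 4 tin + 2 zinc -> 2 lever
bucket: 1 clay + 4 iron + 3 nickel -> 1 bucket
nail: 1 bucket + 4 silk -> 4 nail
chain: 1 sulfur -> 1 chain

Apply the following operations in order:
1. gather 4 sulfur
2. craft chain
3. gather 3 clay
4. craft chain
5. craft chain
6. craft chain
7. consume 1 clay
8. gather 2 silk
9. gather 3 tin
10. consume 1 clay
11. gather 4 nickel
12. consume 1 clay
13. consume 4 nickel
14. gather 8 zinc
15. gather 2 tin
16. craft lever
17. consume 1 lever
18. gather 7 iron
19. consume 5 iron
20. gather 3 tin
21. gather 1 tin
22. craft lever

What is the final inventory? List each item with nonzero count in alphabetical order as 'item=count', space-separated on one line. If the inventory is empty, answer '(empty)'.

Answer: chain=4 iron=2 lever=3 silk=2 tin=1 zinc=4

Derivation:
After 1 (gather 4 sulfur): sulfur=4
After 2 (craft chain): chain=1 sulfur=3
After 3 (gather 3 clay): chain=1 clay=3 sulfur=3
After 4 (craft chain): chain=2 clay=3 sulfur=2
After 5 (craft chain): chain=3 clay=3 sulfur=1
After 6 (craft chain): chain=4 clay=3
After 7 (consume 1 clay): chain=4 clay=2
After 8 (gather 2 silk): chain=4 clay=2 silk=2
After 9 (gather 3 tin): chain=4 clay=2 silk=2 tin=3
After 10 (consume 1 clay): chain=4 clay=1 silk=2 tin=3
After 11 (gather 4 nickel): chain=4 clay=1 nickel=4 silk=2 tin=3
After 12 (consume 1 clay): chain=4 nickel=4 silk=2 tin=3
After 13 (consume 4 nickel): chain=4 silk=2 tin=3
After 14 (gather 8 zinc): chain=4 silk=2 tin=3 zinc=8
After 15 (gather 2 tin): chain=4 silk=2 tin=5 zinc=8
After 16 (craft lever): chain=4 lever=2 silk=2 tin=1 zinc=6
After 17 (consume 1 lever): chain=4 lever=1 silk=2 tin=1 zinc=6
After 18 (gather 7 iron): chain=4 iron=7 lever=1 silk=2 tin=1 zinc=6
After 19 (consume 5 iron): chain=4 iron=2 lever=1 silk=2 tin=1 zinc=6
After 20 (gather 3 tin): chain=4 iron=2 lever=1 silk=2 tin=4 zinc=6
After 21 (gather 1 tin): chain=4 iron=2 lever=1 silk=2 tin=5 zinc=6
After 22 (craft lever): chain=4 iron=2 lever=3 silk=2 tin=1 zinc=4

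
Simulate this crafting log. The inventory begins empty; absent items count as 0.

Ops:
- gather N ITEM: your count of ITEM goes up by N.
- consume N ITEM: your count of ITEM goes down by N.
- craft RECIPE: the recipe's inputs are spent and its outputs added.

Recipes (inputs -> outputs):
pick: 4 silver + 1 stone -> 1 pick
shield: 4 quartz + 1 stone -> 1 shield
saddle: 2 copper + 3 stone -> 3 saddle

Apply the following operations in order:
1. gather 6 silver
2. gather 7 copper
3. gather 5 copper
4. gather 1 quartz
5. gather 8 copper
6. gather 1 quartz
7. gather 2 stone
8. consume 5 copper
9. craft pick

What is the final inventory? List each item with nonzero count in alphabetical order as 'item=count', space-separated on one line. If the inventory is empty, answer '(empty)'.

Answer: copper=15 pick=1 quartz=2 silver=2 stone=1

Derivation:
After 1 (gather 6 silver): silver=6
After 2 (gather 7 copper): copper=7 silver=6
After 3 (gather 5 copper): copper=12 silver=6
After 4 (gather 1 quartz): copper=12 quartz=1 silver=6
After 5 (gather 8 copper): copper=20 quartz=1 silver=6
After 6 (gather 1 quartz): copper=20 quartz=2 silver=6
After 7 (gather 2 stone): copper=20 quartz=2 silver=6 stone=2
After 8 (consume 5 copper): copper=15 quartz=2 silver=6 stone=2
After 9 (craft pick): copper=15 pick=1 quartz=2 silver=2 stone=1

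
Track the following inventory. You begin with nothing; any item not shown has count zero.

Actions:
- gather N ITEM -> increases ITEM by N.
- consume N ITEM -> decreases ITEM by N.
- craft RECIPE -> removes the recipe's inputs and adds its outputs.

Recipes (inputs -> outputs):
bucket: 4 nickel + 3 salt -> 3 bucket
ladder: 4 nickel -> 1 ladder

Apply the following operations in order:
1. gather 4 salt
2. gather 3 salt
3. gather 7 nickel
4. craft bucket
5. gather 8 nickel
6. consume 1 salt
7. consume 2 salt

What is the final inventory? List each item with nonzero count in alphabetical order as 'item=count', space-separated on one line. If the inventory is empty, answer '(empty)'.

After 1 (gather 4 salt): salt=4
After 2 (gather 3 salt): salt=7
After 3 (gather 7 nickel): nickel=7 salt=7
After 4 (craft bucket): bucket=3 nickel=3 salt=4
After 5 (gather 8 nickel): bucket=3 nickel=11 salt=4
After 6 (consume 1 salt): bucket=3 nickel=11 salt=3
After 7 (consume 2 salt): bucket=3 nickel=11 salt=1

Answer: bucket=3 nickel=11 salt=1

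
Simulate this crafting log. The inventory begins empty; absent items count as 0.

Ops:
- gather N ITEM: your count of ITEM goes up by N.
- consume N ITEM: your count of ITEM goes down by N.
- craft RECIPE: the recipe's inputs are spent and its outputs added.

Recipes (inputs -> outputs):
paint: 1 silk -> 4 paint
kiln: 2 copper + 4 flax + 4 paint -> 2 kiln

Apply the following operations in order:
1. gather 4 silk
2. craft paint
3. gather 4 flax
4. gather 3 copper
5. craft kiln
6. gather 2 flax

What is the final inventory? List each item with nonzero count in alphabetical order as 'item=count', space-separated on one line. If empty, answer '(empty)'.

Answer: copper=1 flax=2 kiln=2 silk=3

Derivation:
After 1 (gather 4 silk): silk=4
After 2 (craft paint): paint=4 silk=3
After 3 (gather 4 flax): flax=4 paint=4 silk=3
After 4 (gather 3 copper): copper=3 flax=4 paint=4 silk=3
After 5 (craft kiln): copper=1 kiln=2 silk=3
After 6 (gather 2 flax): copper=1 flax=2 kiln=2 silk=3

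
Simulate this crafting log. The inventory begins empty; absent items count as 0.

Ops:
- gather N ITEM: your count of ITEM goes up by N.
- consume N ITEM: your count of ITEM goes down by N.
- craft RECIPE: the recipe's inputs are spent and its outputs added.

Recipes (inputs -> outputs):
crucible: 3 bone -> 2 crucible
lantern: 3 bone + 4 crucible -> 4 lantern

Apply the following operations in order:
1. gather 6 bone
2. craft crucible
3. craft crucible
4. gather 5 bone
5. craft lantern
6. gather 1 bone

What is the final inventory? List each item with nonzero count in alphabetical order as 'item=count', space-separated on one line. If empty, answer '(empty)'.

Answer: bone=3 lantern=4

Derivation:
After 1 (gather 6 bone): bone=6
After 2 (craft crucible): bone=3 crucible=2
After 3 (craft crucible): crucible=4
After 4 (gather 5 bone): bone=5 crucible=4
After 5 (craft lantern): bone=2 lantern=4
After 6 (gather 1 bone): bone=3 lantern=4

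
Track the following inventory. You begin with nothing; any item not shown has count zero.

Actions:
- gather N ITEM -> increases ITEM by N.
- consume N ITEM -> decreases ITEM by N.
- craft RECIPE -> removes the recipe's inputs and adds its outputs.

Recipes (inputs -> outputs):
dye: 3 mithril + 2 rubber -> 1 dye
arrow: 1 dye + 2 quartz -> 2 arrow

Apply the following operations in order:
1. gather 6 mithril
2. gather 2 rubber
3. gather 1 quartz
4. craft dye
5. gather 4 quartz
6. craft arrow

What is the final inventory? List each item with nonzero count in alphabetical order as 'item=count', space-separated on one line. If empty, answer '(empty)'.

After 1 (gather 6 mithril): mithril=6
After 2 (gather 2 rubber): mithril=6 rubber=2
After 3 (gather 1 quartz): mithril=6 quartz=1 rubber=2
After 4 (craft dye): dye=1 mithril=3 quartz=1
After 5 (gather 4 quartz): dye=1 mithril=3 quartz=5
After 6 (craft arrow): arrow=2 mithril=3 quartz=3

Answer: arrow=2 mithril=3 quartz=3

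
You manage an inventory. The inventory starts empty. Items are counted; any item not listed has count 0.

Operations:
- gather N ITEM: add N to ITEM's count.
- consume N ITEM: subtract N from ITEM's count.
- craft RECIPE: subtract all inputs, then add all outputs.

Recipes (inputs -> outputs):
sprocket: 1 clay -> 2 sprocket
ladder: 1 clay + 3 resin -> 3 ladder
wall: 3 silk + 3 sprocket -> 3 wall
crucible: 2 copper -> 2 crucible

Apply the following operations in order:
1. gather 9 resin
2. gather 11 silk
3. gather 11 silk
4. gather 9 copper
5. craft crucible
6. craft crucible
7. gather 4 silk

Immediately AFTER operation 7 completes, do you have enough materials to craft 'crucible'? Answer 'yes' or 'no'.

After 1 (gather 9 resin): resin=9
After 2 (gather 11 silk): resin=9 silk=11
After 3 (gather 11 silk): resin=9 silk=22
After 4 (gather 9 copper): copper=9 resin=9 silk=22
After 5 (craft crucible): copper=7 crucible=2 resin=9 silk=22
After 6 (craft crucible): copper=5 crucible=4 resin=9 silk=22
After 7 (gather 4 silk): copper=5 crucible=4 resin=9 silk=26

Answer: yes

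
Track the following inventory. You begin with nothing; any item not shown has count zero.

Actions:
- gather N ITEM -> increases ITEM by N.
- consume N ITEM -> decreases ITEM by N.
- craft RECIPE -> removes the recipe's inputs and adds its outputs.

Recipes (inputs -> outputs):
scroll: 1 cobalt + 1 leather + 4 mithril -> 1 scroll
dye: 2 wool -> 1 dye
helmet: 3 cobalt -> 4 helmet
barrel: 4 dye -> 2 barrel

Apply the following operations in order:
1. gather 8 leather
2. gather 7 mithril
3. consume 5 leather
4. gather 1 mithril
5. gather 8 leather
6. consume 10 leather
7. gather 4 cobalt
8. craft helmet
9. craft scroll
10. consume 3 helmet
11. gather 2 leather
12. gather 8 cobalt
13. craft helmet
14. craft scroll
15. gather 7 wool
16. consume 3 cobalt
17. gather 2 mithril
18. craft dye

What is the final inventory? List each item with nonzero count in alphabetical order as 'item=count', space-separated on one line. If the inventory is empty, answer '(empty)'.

After 1 (gather 8 leather): leather=8
After 2 (gather 7 mithril): leather=8 mithril=7
After 3 (consume 5 leather): leather=3 mithril=7
After 4 (gather 1 mithril): leather=3 mithril=8
After 5 (gather 8 leather): leather=11 mithril=8
After 6 (consume 10 leather): leather=1 mithril=8
After 7 (gather 4 cobalt): cobalt=4 leather=1 mithril=8
After 8 (craft helmet): cobalt=1 helmet=4 leather=1 mithril=8
After 9 (craft scroll): helmet=4 mithril=4 scroll=1
After 10 (consume 3 helmet): helmet=1 mithril=4 scroll=1
After 11 (gather 2 leather): helmet=1 leather=2 mithril=4 scroll=1
After 12 (gather 8 cobalt): cobalt=8 helmet=1 leather=2 mithril=4 scroll=1
After 13 (craft helmet): cobalt=5 helmet=5 leather=2 mithril=4 scroll=1
After 14 (craft scroll): cobalt=4 helmet=5 leather=1 scroll=2
After 15 (gather 7 wool): cobalt=4 helmet=5 leather=1 scroll=2 wool=7
After 16 (consume 3 cobalt): cobalt=1 helmet=5 leather=1 scroll=2 wool=7
After 17 (gather 2 mithril): cobalt=1 helmet=5 leather=1 mithril=2 scroll=2 wool=7
After 18 (craft dye): cobalt=1 dye=1 helmet=5 leather=1 mithril=2 scroll=2 wool=5

Answer: cobalt=1 dye=1 helmet=5 leather=1 mithril=2 scroll=2 wool=5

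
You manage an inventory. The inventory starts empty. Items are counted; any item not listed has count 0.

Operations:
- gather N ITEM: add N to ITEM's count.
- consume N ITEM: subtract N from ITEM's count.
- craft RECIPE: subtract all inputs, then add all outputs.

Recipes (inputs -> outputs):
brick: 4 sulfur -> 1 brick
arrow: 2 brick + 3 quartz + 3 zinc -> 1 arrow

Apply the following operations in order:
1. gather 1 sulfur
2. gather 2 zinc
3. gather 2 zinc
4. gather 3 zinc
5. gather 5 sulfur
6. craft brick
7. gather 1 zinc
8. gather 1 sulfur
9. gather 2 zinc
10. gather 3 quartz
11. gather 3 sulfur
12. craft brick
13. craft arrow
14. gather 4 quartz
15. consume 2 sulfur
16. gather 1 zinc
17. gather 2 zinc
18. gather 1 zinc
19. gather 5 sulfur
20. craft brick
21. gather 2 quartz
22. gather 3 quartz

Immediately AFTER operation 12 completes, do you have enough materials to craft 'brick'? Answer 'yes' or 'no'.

After 1 (gather 1 sulfur): sulfur=1
After 2 (gather 2 zinc): sulfur=1 zinc=2
After 3 (gather 2 zinc): sulfur=1 zinc=4
After 4 (gather 3 zinc): sulfur=1 zinc=7
After 5 (gather 5 sulfur): sulfur=6 zinc=7
After 6 (craft brick): brick=1 sulfur=2 zinc=7
After 7 (gather 1 zinc): brick=1 sulfur=2 zinc=8
After 8 (gather 1 sulfur): brick=1 sulfur=3 zinc=8
After 9 (gather 2 zinc): brick=1 sulfur=3 zinc=10
After 10 (gather 3 quartz): brick=1 quartz=3 sulfur=3 zinc=10
After 11 (gather 3 sulfur): brick=1 quartz=3 sulfur=6 zinc=10
After 12 (craft brick): brick=2 quartz=3 sulfur=2 zinc=10

Answer: no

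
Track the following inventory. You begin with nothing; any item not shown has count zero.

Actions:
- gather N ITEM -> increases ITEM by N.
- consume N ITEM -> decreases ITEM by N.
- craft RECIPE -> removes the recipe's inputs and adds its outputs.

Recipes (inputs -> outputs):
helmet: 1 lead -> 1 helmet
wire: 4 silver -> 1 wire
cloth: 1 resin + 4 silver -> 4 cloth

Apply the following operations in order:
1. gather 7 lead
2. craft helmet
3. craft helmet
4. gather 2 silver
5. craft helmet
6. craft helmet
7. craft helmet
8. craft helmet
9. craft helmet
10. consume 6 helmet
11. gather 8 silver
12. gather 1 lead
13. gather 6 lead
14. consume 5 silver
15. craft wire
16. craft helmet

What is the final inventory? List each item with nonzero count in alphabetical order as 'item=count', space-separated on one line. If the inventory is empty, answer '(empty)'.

After 1 (gather 7 lead): lead=7
After 2 (craft helmet): helmet=1 lead=6
After 3 (craft helmet): helmet=2 lead=5
After 4 (gather 2 silver): helmet=2 lead=5 silver=2
After 5 (craft helmet): helmet=3 lead=4 silver=2
After 6 (craft helmet): helmet=4 lead=3 silver=2
After 7 (craft helmet): helmet=5 lead=2 silver=2
After 8 (craft helmet): helmet=6 lead=1 silver=2
After 9 (craft helmet): helmet=7 silver=2
After 10 (consume 6 helmet): helmet=1 silver=2
After 11 (gather 8 silver): helmet=1 silver=10
After 12 (gather 1 lead): helmet=1 lead=1 silver=10
After 13 (gather 6 lead): helmet=1 lead=7 silver=10
After 14 (consume 5 silver): helmet=1 lead=7 silver=5
After 15 (craft wire): helmet=1 lead=7 silver=1 wire=1
After 16 (craft helmet): helmet=2 lead=6 silver=1 wire=1

Answer: helmet=2 lead=6 silver=1 wire=1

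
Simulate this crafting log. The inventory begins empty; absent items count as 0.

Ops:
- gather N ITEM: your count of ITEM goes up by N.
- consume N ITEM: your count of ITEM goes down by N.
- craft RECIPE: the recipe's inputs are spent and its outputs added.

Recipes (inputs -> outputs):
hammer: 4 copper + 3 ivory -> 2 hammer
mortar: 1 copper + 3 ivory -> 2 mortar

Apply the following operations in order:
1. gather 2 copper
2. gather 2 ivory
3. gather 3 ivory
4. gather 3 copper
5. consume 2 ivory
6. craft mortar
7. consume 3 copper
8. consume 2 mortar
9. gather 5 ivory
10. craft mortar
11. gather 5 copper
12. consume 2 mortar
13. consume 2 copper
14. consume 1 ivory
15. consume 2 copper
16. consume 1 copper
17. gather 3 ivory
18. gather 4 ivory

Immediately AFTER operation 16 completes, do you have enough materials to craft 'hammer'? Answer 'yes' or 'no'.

After 1 (gather 2 copper): copper=2
After 2 (gather 2 ivory): copper=2 ivory=2
After 3 (gather 3 ivory): copper=2 ivory=5
After 4 (gather 3 copper): copper=5 ivory=5
After 5 (consume 2 ivory): copper=5 ivory=3
After 6 (craft mortar): copper=4 mortar=2
After 7 (consume 3 copper): copper=1 mortar=2
After 8 (consume 2 mortar): copper=1
After 9 (gather 5 ivory): copper=1 ivory=5
After 10 (craft mortar): ivory=2 mortar=2
After 11 (gather 5 copper): copper=5 ivory=2 mortar=2
After 12 (consume 2 mortar): copper=5 ivory=2
After 13 (consume 2 copper): copper=3 ivory=2
After 14 (consume 1 ivory): copper=3 ivory=1
After 15 (consume 2 copper): copper=1 ivory=1
After 16 (consume 1 copper): ivory=1

Answer: no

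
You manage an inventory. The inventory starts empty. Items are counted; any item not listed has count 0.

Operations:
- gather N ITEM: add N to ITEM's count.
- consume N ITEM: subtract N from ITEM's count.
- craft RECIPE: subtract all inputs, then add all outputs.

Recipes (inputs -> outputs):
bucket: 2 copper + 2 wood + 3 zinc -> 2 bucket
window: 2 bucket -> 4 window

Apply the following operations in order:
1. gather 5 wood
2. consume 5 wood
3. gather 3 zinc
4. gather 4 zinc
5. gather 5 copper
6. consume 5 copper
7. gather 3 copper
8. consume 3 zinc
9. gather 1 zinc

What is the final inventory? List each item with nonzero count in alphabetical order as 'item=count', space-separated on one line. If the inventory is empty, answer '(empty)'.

Answer: copper=3 zinc=5

Derivation:
After 1 (gather 5 wood): wood=5
After 2 (consume 5 wood): (empty)
After 3 (gather 3 zinc): zinc=3
After 4 (gather 4 zinc): zinc=7
After 5 (gather 5 copper): copper=5 zinc=7
After 6 (consume 5 copper): zinc=7
After 7 (gather 3 copper): copper=3 zinc=7
After 8 (consume 3 zinc): copper=3 zinc=4
After 9 (gather 1 zinc): copper=3 zinc=5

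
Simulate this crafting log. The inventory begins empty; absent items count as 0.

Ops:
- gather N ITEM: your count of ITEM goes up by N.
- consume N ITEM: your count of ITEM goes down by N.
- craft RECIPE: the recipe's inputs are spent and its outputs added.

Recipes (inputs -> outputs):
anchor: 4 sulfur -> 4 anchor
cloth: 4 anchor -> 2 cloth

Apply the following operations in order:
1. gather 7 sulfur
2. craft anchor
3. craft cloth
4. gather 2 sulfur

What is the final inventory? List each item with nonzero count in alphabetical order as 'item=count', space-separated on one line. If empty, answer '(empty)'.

After 1 (gather 7 sulfur): sulfur=7
After 2 (craft anchor): anchor=4 sulfur=3
After 3 (craft cloth): cloth=2 sulfur=3
After 4 (gather 2 sulfur): cloth=2 sulfur=5

Answer: cloth=2 sulfur=5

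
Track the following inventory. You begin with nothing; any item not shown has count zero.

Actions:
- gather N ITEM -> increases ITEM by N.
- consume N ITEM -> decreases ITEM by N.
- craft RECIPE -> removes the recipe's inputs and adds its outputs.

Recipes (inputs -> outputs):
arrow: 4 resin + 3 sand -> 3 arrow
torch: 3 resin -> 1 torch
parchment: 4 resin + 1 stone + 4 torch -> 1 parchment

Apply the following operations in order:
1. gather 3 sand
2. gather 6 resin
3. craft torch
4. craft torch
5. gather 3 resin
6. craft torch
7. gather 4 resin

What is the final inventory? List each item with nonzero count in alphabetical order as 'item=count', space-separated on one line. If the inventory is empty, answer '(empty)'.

Answer: resin=4 sand=3 torch=3

Derivation:
After 1 (gather 3 sand): sand=3
After 2 (gather 6 resin): resin=6 sand=3
After 3 (craft torch): resin=3 sand=3 torch=1
After 4 (craft torch): sand=3 torch=2
After 5 (gather 3 resin): resin=3 sand=3 torch=2
After 6 (craft torch): sand=3 torch=3
After 7 (gather 4 resin): resin=4 sand=3 torch=3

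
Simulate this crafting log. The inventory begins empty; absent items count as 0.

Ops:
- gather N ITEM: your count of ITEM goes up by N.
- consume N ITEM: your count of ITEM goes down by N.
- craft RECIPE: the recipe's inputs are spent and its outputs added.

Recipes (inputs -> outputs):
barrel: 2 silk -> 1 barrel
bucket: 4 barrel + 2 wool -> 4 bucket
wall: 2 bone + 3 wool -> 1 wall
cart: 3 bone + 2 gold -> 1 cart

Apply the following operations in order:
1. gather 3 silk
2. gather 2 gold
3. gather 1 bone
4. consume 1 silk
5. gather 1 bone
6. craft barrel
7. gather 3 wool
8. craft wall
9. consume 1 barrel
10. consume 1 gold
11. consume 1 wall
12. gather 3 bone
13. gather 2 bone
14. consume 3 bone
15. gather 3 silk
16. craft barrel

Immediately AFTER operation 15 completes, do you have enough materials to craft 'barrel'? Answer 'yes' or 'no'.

After 1 (gather 3 silk): silk=3
After 2 (gather 2 gold): gold=2 silk=3
After 3 (gather 1 bone): bone=1 gold=2 silk=3
After 4 (consume 1 silk): bone=1 gold=2 silk=2
After 5 (gather 1 bone): bone=2 gold=2 silk=2
After 6 (craft barrel): barrel=1 bone=2 gold=2
After 7 (gather 3 wool): barrel=1 bone=2 gold=2 wool=3
After 8 (craft wall): barrel=1 gold=2 wall=1
After 9 (consume 1 barrel): gold=2 wall=1
After 10 (consume 1 gold): gold=1 wall=1
After 11 (consume 1 wall): gold=1
After 12 (gather 3 bone): bone=3 gold=1
After 13 (gather 2 bone): bone=5 gold=1
After 14 (consume 3 bone): bone=2 gold=1
After 15 (gather 3 silk): bone=2 gold=1 silk=3

Answer: yes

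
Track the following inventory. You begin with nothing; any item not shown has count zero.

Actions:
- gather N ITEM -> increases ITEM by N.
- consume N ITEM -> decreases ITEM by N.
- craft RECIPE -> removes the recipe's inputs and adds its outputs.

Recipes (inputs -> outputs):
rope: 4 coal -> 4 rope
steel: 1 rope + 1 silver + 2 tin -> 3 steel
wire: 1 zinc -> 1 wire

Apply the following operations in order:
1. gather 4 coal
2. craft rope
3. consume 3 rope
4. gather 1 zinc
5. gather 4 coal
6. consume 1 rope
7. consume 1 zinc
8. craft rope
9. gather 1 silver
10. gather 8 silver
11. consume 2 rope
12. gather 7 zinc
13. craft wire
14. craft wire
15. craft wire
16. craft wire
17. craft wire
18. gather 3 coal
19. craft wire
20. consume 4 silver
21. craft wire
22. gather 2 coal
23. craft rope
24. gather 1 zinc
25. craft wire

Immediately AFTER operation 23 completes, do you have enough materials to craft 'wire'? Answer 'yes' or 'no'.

After 1 (gather 4 coal): coal=4
After 2 (craft rope): rope=4
After 3 (consume 3 rope): rope=1
After 4 (gather 1 zinc): rope=1 zinc=1
After 5 (gather 4 coal): coal=4 rope=1 zinc=1
After 6 (consume 1 rope): coal=4 zinc=1
After 7 (consume 1 zinc): coal=4
After 8 (craft rope): rope=4
After 9 (gather 1 silver): rope=4 silver=1
After 10 (gather 8 silver): rope=4 silver=9
After 11 (consume 2 rope): rope=2 silver=9
After 12 (gather 7 zinc): rope=2 silver=9 zinc=7
After 13 (craft wire): rope=2 silver=9 wire=1 zinc=6
After 14 (craft wire): rope=2 silver=9 wire=2 zinc=5
After 15 (craft wire): rope=2 silver=9 wire=3 zinc=4
After 16 (craft wire): rope=2 silver=9 wire=4 zinc=3
After 17 (craft wire): rope=2 silver=9 wire=5 zinc=2
After 18 (gather 3 coal): coal=3 rope=2 silver=9 wire=5 zinc=2
After 19 (craft wire): coal=3 rope=2 silver=9 wire=6 zinc=1
After 20 (consume 4 silver): coal=3 rope=2 silver=5 wire=6 zinc=1
After 21 (craft wire): coal=3 rope=2 silver=5 wire=7
After 22 (gather 2 coal): coal=5 rope=2 silver=5 wire=7
After 23 (craft rope): coal=1 rope=6 silver=5 wire=7

Answer: no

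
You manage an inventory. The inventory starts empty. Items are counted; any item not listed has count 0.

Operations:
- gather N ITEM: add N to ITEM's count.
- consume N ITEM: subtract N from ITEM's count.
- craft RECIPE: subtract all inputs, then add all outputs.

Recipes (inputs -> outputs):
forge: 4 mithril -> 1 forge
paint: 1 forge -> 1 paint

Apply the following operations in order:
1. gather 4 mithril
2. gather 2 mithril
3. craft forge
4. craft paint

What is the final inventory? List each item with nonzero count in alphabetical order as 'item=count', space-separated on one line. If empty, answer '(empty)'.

After 1 (gather 4 mithril): mithril=4
After 2 (gather 2 mithril): mithril=6
After 3 (craft forge): forge=1 mithril=2
After 4 (craft paint): mithril=2 paint=1

Answer: mithril=2 paint=1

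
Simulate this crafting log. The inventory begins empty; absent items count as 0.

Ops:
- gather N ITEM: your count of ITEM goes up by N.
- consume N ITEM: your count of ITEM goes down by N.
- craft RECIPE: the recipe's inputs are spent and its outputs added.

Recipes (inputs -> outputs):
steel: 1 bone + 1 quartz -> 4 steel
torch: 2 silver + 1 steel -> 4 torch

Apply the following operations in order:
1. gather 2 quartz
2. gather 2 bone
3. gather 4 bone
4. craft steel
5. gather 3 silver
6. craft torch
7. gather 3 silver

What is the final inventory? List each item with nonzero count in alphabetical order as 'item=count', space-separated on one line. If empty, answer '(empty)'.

Answer: bone=5 quartz=1 silver=4 steel=3 torch=4

Derivation:
After 1 (gather 2 quartz): quartz=2
After 2 (gather 2 bone): bone=2 quartz=2
After 3 (gather 4 bone): bone=6 quartz=2
After 4 (craft steel): bone=5 quartz=1 steel=4
After 5 (gather 3 silver): bone=5 quartz=1 silver=3 steel=4
After 6 (craft torch): bone=5 quartz=1 silver=1 steel=3 torch=4
After 7 (gather 3 silver): bone=5 quartz=1 silver=4 steel=3 torch=4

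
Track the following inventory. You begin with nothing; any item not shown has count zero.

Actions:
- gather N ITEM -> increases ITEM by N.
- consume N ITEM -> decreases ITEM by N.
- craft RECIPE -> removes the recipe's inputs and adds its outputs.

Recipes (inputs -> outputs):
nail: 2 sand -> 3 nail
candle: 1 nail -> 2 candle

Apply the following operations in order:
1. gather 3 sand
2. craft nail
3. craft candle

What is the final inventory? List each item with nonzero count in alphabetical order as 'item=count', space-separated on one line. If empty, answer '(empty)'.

After 1 (gather 3 sand): sand=3
After 2 (craft nail): nail=3 sand=1
After 3 (craft candle): candle=2 nail=2 sand=1

Answer: candle=2 nail=2 sand=1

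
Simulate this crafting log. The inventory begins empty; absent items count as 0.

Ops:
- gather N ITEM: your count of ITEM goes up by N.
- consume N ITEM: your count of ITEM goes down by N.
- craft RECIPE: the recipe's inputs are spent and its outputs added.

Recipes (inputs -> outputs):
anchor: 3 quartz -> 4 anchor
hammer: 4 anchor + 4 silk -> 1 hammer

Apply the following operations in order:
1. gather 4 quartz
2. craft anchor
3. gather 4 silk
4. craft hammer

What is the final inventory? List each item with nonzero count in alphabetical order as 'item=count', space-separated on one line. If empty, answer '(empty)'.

After 1 (gather 4 quartz): quartz=4
After 2 (craft anchor): anchor=4 quartz=1
After 3 (gather 4 silk): anchor=4 quartz=1 silk=4
After 4 (craft hammer): hammer=1 quartz=1

Answer: hammer=1 quartz=1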